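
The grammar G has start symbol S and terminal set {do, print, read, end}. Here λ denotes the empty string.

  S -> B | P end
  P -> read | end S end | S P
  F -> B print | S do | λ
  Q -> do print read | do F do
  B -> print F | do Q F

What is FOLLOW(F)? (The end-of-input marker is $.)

FIRST(Q): from Q->do print read we get {do}; from Q->do F do we get {do}. So FIRST(Q) = {do}.
FIRST(B): from B->print F we get {print}; from B->do Q F we get {do}. So FIRST(B) = {do, print}.
FIRST(S): from S->B we get {do, print}; from S->P end we get {do, end, print, read}. So FIRST(S) = {do, end, print, read}.
FIRST(P): from P->read we get {read}; from P->end S end we get {end}; from P->S P we get {do, end, print, read}. So FIRST(P) = {do, end, print, read}.
FIRST(F): from F->B print we get {do, print}; from F->S do we get {do, end, print, read}; from F->λ we get {λ}. So FIRST(F) = {λ, do, end, print, read}.
FOLLOW(S) includes $ since S is the start symbol.
FOLLOW(S): in P->end S end, S is followed by end with FIRST {end}; in P->S P, S is followed by P with FIRST {do, end, print, read}; in F->S do, S is followed by do with FIRST {do}. Thus FOLLOW(S) = {$, do, end, print, read}.
FOLLOW(P): in S->P end, P is followed by end with FIRST {end}; in P->S P, the suffix after P is empty (adds nothing new). Thus FOLLOW(P) = {end}.
FOLLOW(B): in S->B, the suffix after B is empty, so FOLLOW(B) ⊇ FOLLOW(S) = {$, do, end, print, read}; in F->B print, B is followed by print with FIRST {print}. Thus FOLLOW(B) = {$, do, end, print, read}.
FOLLOW(F): in Q->do F do, F is followed by do with FIRST {do}; in B->print F, the suffix after F is empty, so FOLLOW(F) ⊇ FOLLOW(B) = {$, do, end, print, read}; in B->do Q F, the suffix after F is empty, so FOLLOW(F) ⊇ FOLLOW(B) = {$, do, end, print, read}. Thus FOLLOW(F) = {$, do, end, print, read}.
FOLLOW(Q): in B->do Q F, Q is followed by F with FIRST {λ, do, end, print, read}; in B->do Q F, the suffix after Q is nullable, so FOLLOW(Q) ⊇ FOLLOW(B) = {$, do, end, print, read}. Thus FOLLOW(Q) = {$, do, end, print, read}.

{$, do, end, print, read}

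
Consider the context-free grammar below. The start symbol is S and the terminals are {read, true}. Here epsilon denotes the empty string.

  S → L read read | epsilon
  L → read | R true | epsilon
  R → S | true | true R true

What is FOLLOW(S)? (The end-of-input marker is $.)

{$, true}

FIRST(S): from S→L read read we get {read, true}; from S→epsilon we get {epsilon}. So FIRST(S) = {epsilon, read, true}.
FIRST(R): from R→S we get {epsilon, read, true}; from R→true we get {true}; from R→true R true we get {true}. So FIRST(R) = {epsilon, read, true}.
FIRST(L): from L→read we get {read}; from L→R true we get {read, true}; from L→epsilon we get {epsilon}. So FIRST(L) = {epsilon, read, true}.
FOLLOW(S) includes $ since S is the start symbol.
FOLLOW(L): in S→L read read, L is followed by read read with FIRST {read}. Thus FOLLOW(L) = {read}.
FOLLOW(R): in L→R true, R is followed by true with FIRST {true}; in R→true R true, R is followed by true with FIRST {true}. Thus FOLLOW(R) = {true}.
FOLLOW(S): in R→S, the suffix after S is empty, so FOLLOW(S) ⊇ FOLLOW(R) = {true}. Thus FOLLOW(S) = {$, true}.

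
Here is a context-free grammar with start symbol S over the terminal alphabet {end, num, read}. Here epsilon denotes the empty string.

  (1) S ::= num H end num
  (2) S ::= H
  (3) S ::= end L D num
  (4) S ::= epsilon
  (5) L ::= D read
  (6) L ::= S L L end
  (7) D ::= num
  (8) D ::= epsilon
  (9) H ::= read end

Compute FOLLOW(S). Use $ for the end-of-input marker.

{$, end, num, read}

FIRST(D) = {epsilon, num}
FIRST(H) = {read}
FIRST(S) = {epsilon, end, num, read}  (via H)
FIRST(L) = {end, num, read}  (via D read, S L L end)
FOLLOW(S) includes $ since S is the start symbol.
FOLLOW(S): in L::=S L L end, S is followed by L L end with FIRST {end, num, read}. Thus FOLLOW(S) = {$, end, num, read}.
FOLLOW(L): in S::=end L D num, L is followed by D num with FIRST {num}; in L::=S L L end (occurrence 1), L is followed by L end with FIRST {end, num, read}; in L::=S L L end (occurrence 2), L is followed by end with FIRST {end}. Thus FOLLOW(L) = {end, num, read}.
FOLLOW(D): in S::=end L D num, D is followed by num with FIRST {num}; in L::=D read, D is followed by read with FIRST {read}. Thus FOLLOW(D) = {num, read}.
FOLLOW(H): in S::=num H end num, H is followed by end num with FIRST {end}; in S::=H, the suffix after H is empty, so FOLLOW(H) ⊇ FOLLOW(S) = {$, end, num, read}. Thus FOLLOW(H) = {$, end, num, read}.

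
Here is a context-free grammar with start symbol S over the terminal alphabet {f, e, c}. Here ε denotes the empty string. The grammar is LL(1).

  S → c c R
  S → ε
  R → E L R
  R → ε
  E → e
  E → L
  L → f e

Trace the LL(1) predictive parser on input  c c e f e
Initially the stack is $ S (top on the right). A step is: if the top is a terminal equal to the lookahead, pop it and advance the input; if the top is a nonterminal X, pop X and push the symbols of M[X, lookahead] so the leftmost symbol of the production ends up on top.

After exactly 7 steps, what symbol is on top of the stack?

     Stack    Input        Action
  1  $ S      c c e f e $  expand S → c c R
  2  $ R c c  c c e f e $  match c
  3  $ R c    c e f e $    match c
  4  $ R      e f e $      expand R → E L R
  5  $ R L E  e f e $      expand E → e
  6  $ R L e  e f e $      match e
  7  $ R L    f e $        expand L → f e
Stack after step 7: $ R e f (top = f).

f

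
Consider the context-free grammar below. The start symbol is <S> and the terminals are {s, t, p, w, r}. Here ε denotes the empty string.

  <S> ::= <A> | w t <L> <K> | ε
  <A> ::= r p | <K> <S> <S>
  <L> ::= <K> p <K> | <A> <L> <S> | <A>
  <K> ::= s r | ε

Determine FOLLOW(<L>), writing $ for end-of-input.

FIRST(<K>) = {ε, s}
FIRST(<S>) = {ε, r, s, w}  (via <A>)
FIRST(<A>) = {ε, r, s, w}  (via <K> <S> <S>)
FIRST(<L>) = {ε, p, r, s, w}  (via <K> p <K>, <A> <L> <S>, <A>)
FOLLOW(<S>) includes $ since <S> is the start symbol.
FOLLOW(<S>): in <A>::=<K> <S> <S> (occurrence 1), <S> is followed by <S> with FIRST {ε, r, s, w}; in <A>::=<K> <S> <S> (occurrence 1), the suffix after <S> is nullable, so FOLLOW(<S>) ⊇ FOLLOW(<A>) = {$, p, r, s, w}; in <A>::=<K> <S> <S> (occurrence 2), the suffix after <S> is empty, so FOLLOW(<S>) ⊇ FOLLOW(<A>) = {$, p, r, s, w}; in <L>::=<A> <L> <S>, the suffix after <S> is empty, so FOLLOW(<S>) ⊇ FOLLOW(<L>) = {$, p, r, s, w}. Thus FOLLOW(<S>) = {$, p, r, s, w}.
FOLLOW(<L>): in <S>::=w t <L> <K>, <L> is followed by <K> with FIRST {ε, s}; in <S>::=w t <L> <K>, the suffix after <L> is nullable, so FOLLOW(<L>) ⊇ FOLLOW(<S>) = {$, p, r, s, w}; in <L>::=<A> <L> <S>, <L> is followed by <S> with FIRST {ε, r, s, w}; in <L>::=<A> <L> <S>, the suffix after <L> is nullable (adds nothing new). Thus FOLLOW(<L>) = {$, p, r, s, w}.
FOLLOW(<A>): in <S>::=<A>, the suffix after <A> is empty, so FOLLOW(<A>) ⊇ FOLLOW(<S>) = {$, p, r, s, w}; in <L>::=<A> <L> <S>, <A> is followed by <L> <S> with FIRST {ε, p, r, s, w}; in <L>::=<A> <L> <S>, the suffix after <A> is nullable, so FOLLOW(<A>) ⊇ FOLLOW(<L>) = {$, p, r, s, w}; in <L>::=<A>, the suffix after <A> is empty, so FOLLOW(<A>) ⊇ FOLLOW(<L>) = {$, p, r, s, w}. Thus FOLLOW(<A>) = {$, p, r, s, w}.
FOLLOW(<K>): in <S>::=w t <L> <K>, the suffix after <K> is empty, so FOLLOW(<K>) ⊇ FOLLOW(<S>) = {$, p, r, s, w}; in <A>::=<K> <S> <S>, <K> is followed by <S> <S> with FIRST {ε, r, s, w}; in <A>::=<K> <S> <S>, the suffix after <K> is nullable, so FOLLOW(<K>) ⊇ FOLLOW(<A>) = {$, p, r, s, w}; in <L>::=<K> p <K> (occurrence 1), <K> is followed by p <K> with FIRST {p}; in <L>::=<K> p <K> (occurrence 2), the suffix after <K> is empty, so FOLLOW(<K>) ⊇ FOLLOW(<L>) = {$, p, r, s, w}. Thus FOLLOW(<K>) = {$, p, r, s, w}.

{$, p, r, s, w}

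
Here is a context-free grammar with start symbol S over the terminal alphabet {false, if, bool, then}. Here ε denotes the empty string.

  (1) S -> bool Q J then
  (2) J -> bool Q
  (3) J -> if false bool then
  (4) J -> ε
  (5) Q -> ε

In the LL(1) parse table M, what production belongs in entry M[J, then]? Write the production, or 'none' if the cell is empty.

FIRST(S) = {bool}
FIRST(J) = {ε, bool, if}
FIRST(Q) = {ε}
FOLLOW(S) includes $ since S is the start symbol.
FOLLOW(J): in S->bool Q J then, J is followed by then with FIRST {then}. Thus FOLLOW(J) = {then}.
For J -> bool Q: FIRST(bool Q) = {bool}, so it goes in M[J, t] for t ∈ {bool}.
For J -> if false bool then: FIRST(if false bool then) = {if}, so it goes in M[J, t] for t ∈ {if}.
For J -> ε: FIRST(ε) = {ε}, so it goes in M[J, t] for t ∈ {}; since ε ∈ FIRST, also for every t ∈ FOLLOW(J) = {then}.

J -> ε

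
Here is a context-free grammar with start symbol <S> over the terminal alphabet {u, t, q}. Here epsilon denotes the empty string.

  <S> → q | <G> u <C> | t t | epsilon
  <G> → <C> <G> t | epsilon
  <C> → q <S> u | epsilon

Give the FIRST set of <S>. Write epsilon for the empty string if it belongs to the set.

FIRST(<C>) = {epsilon, q}
FIRST(<G>) = {epsilon, q, t}  (via <C> <G> t)
FIRST(<S>) = {epsilon, q, t, u}  (via <G> u <C>)

{epsilon, q, t, u}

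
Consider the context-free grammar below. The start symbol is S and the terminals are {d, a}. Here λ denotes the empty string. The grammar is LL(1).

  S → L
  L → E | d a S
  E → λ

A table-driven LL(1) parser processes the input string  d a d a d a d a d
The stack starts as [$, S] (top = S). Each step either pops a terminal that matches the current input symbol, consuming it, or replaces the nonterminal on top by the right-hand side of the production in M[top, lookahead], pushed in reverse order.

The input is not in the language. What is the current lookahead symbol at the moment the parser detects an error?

$

      Stack    Input                Action
   1  $ S      d a d a d a d a d $  expand S → L
   2  $ L      d a d a d a d a d $  expand L → d a S
   3  $ S a d  d a d a d a d a d $  match d
   4  $ S a    a d a d a d a d $    match a
   5  $ S      d a d a d a d $      expand S → L
   6  $ L      d a d a d a d $      expand L → d a S
   7  $ S a d  d a d a d a d $      match d
   8  $ S a    a d a d a d $        match a
   9  $ S      d a d a d $          expand S → L
  10  $ L      d a d a d $          expand L → d a S
  11  $ S a d  d a d a d $          match d
  12  $ S a    a d a d $            match a
  13  $ S      d a d $              expand S → L
  14  $ L      d a d $              expand L → d a S
  15  $ S a d  d a d $              match d
  16  $ S a    a d $                match a
  17  $ S      d $                  expand S → L
  18  $ L      d $                  expand L → d a S
  19  $ S a d  d $                  match d
  20  $ S a    $                    error: top is terminal a but lookahead is $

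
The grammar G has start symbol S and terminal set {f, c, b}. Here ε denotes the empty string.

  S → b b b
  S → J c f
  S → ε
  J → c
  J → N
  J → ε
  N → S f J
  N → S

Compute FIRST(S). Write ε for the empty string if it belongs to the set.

{ε, b, c, f}

FIRST(S) = {ε, b, c, f}  (via J c f)
FIRST(N) = {ε, b, c, f}  (via S f J, S)
FIRST(J) = {ε, b, c, f}  (via N)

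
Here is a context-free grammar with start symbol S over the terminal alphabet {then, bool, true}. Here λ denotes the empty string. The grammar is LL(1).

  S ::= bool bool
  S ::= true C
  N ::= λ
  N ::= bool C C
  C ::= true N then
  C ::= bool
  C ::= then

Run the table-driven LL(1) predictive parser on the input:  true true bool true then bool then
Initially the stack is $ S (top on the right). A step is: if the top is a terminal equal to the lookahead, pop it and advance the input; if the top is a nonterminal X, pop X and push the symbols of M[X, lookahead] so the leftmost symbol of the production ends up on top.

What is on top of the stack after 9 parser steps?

step 1: stack=$ S  input=true true bool true then bool then $  — expand S ::= true C
step 2: stack=$ C true  input=true true bool true then bool then $  — match true
step 3: stack=$ C  input=true bool true then bool then $  — expand C ::= true N then
step 4: stack=$ then N true  input=true bool true then bool then $  — match true
step 5: stack=$ then N  input=bool true then bool then $  — expand N ::= bool C C
step 6: stack=$ then C C bool  input=bool true then bool then $  — match bool
step 7: stack=$ then C C  input=true then bool then $  — expand C ::= true N then
step 8: stack=$ then C then N true  input=true then bool then $  — match true
step 9: stack=$ then C then N  input=then bool then $  — expand N ::= λ
Stack after step 9: $ then C then (top = then).

then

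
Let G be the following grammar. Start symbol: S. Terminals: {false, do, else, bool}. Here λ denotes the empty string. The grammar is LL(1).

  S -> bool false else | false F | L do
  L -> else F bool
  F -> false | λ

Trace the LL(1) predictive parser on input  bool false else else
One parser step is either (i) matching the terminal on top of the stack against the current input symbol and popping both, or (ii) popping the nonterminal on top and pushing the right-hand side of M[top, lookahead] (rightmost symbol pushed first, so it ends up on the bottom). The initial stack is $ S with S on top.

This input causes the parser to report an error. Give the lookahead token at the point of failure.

else

step 1: stack=$ S  input=bool false else else $  — expand S -> bool false else
step 2: stack=$ else false bool  input=bool false else else $  — match bool
step 3: stack=$ else false  input=false else else $  — match false
step 4: stack=$ else  input=else else $  — match else
step 5: stack=$  input=else $  — error: stack empty but input remains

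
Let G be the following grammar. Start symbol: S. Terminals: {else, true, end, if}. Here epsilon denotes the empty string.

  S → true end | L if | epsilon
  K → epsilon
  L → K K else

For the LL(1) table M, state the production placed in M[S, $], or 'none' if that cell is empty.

S → epsilon

FIRST(K): from K→epsilon we get {epsilon}. So FIRST(K) = {epsilon}.
FIRST(L): from L→K K else we get {else}. So FIRST(L) = {else}.
FIRST(S): from S→true end we get {true}; from S→L if we get {else}; from S→epsilon we get {epsilon}. So FIRST(S) = {epsilon, else, true}.
FOLLOW(S) includes $ since S is the start symbol.
FOLLOW(S): S appears on no right-hand side. Thus FOLLOW(S) = {$}.
For S → true end: FIRST(true end) = {true}, so it goes in M[S, t] for t ∈ {true}.
For S → L if: FIRST(L if) = {else}, so it goes in M[S, t] for t ∈ {else}.
For S → epsilon: FIRST(epsilon) = {epsilon}, so it goes in M[S, t] for t ∈ {}; since epsilon ∈ FIRST, also for every t ∈ FOLLOW(S) = {$}.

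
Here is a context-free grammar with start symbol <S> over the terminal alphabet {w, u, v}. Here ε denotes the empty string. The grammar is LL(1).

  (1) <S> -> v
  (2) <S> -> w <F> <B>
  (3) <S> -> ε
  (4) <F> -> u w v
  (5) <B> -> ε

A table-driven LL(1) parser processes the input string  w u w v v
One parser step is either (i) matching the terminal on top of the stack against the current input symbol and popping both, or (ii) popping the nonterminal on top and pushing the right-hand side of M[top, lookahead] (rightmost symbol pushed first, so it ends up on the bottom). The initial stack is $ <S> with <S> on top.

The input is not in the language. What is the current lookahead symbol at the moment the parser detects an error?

v

     Stack        Input        Action
  1  $ <S>        w u w v v $  expand <S> -> w <F> <B>
  2  $ <B> <F> w  w u w v v $  match w
  3  $ <B> <F>    u w v v $    expand <F> -> u w v
  4  $ <B> v w u  u w v v $    match u
  5  $ <B> v w    w v v $      match w
  6  $ <B> v      v v $        match v
  7  $ <B>        v $          error: M[<B>, v] is empty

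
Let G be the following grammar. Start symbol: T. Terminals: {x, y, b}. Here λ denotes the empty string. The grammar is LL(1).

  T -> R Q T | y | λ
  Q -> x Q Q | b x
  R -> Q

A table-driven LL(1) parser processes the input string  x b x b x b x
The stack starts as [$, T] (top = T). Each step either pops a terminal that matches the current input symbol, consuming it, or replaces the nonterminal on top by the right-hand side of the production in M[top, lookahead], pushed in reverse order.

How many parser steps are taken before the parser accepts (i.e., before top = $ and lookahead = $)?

      Stack        Input            Action
   1  $ T          x b x b x b x $  expand T -> R Q T
   2  $ T Q R      x b x b x b x $  expand R -> Q
   3  $ T Q Q      x b x b x b x $  expand Q -> x Q Q
   4  $ T Q Q Q x  x b x b x b x $  match x
   5  $ T Q Q Q    b x b x b x $    expand Q -> b x
   6  $ T Q Q x b  b x b x b x $    match b
   7  $ T Q Q x    x b x b x $      match x
   8  $ T Q Q      b x b x $        expand Q -> b x
   9  $ T Q x b    b x b x $        match b
  10  $ T Q x      x b x $          match x
  11  $ T Q        b x $            expand Q -> b x
  12  $ T x b      b x $            match b
  13  $ T x        x $              match x
  14  $ T          $                expand T -> λ
Accept reached after 14 steps.

14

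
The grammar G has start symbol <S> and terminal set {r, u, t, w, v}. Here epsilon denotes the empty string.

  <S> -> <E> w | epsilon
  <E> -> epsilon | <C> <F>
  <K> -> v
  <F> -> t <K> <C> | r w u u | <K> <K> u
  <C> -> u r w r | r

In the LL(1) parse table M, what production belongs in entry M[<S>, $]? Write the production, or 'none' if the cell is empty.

<S> -> epsilon

FIRST(<K>) = {v}
FIRST(<C>) = {r, u}
FIRST(<E>) = {epsilon, r, u}  (via <C> <F>)
FIRST(<F>) = {r, t, v}  (via <K> <K> u)
FIRST(<S>) = {epsilon, r, u, w}  (via <E> w)
FOLLOW(<S>) includes $ since <S> is the start symbol.
FOLLOW(<S>): <S> appears on no right-hand side. Thus FOLLOW(<S>) = {$}.
For <S> -> <E> w: FIRST(<E> w) = {r, u, w}, so it goes in M[<S>, t] for t ∈ {r, u, w}.
For <S> -> epsilon: FIRST(epsilon) = {epsilon}, so it goes in M[<S>, t] for t ∈ {}; since epsilon ∈ FIRST, also for every t ∈ FOLLOW(<S>) = {$}.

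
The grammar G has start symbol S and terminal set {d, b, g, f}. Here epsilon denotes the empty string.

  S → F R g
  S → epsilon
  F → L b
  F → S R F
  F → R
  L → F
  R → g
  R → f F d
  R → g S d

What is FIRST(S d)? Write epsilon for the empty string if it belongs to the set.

{d, f, g}

FIRST(R) = {f, g}
FIRST(S) = {epsilon, f, g}  (via F R g)
FIRST(F) = {f, g}  (via L b, S R F, R)
FIRST(L) = {f, g}  (via F)
FIRST(S d): take FIRST of each symbol in turn, carrying on past any symbol whose FIRST contains epsilon; result {d, f, g}.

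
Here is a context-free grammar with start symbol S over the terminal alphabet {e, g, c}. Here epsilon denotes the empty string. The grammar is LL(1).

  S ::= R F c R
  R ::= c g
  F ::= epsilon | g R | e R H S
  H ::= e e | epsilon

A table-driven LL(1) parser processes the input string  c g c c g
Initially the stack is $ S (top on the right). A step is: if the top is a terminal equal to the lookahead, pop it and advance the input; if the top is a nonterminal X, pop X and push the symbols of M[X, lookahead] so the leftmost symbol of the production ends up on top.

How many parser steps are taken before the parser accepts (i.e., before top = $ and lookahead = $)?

9

step 1: stack=$ S  input=c g c c g $  — expand S ::= R F c R
step 2: stack=$ R c F R  input=c g c c g $  — expand R ::= c g
step 3: stack=$ R c F g c  input=c g c c g $  — match c
step 4: stack=$ R c F g  input=g c c g $  — match g
step 5: stack=$ R c F  input=c c g $  — expand F ::= epsilon
step 6: stack=$ R c  input=c c g $  — match c
step 7: stack=$ R  input=c g $  — expand R ::= c g
step 8: stack=$ g c  input=c g $  — match c
step 9: stack=$ g  input=g $  — match g
Accept reached after 9 steps.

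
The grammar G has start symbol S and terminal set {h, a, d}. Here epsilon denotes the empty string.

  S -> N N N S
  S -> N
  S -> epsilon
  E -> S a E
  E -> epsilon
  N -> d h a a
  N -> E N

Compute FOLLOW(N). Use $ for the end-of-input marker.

FIRST(S) = {epsilon, a, d}  (via N N N S, N)
FIRST(E) = {epsilon, a, d}  (via S a E)
FIRST(N) = {a, d}  (via E N)
FOLLOW(S) includes $ since S is the start symbol.
FOLLOW(S): in S->N N N S, the suffix after S is empty (adds nothing new); in E->S a E, S is followed by a E with FIRST {a}. Thus FOLLOW(S) = {$, a}.
FOLLOW(E): in E->S a E, the suffix after E is empty (adds nothing new); in N->E N, E is followed by N with FIRST {a, d}. Thus FOLLOW(E) = {a, d}.
FOLLOW(N): in S->N N N S (occurrence 1), N is followed by N N S with FIRST {a, d}; in S->N N N S (occurrence 2), N is followed by N S with FIRST {a, d}; in S->N N N S (occurrence 3), N is followed by S with FIRST {epsilon, a, d}; in S->N N N S (occurrence 3), the suffix after N is nullable, so FOLLOW(N) ⊇ FOLLOW(S) = {$, a}; in S->N, the suffix after N is empty, so FOLLOW(N) ⊇ FOLLOW(S) = {$, a}; in N->E N, the suffix after N is empty (adds nothing new). Thus FOLLOW(N) = {$, a, d}.

{$, a, d}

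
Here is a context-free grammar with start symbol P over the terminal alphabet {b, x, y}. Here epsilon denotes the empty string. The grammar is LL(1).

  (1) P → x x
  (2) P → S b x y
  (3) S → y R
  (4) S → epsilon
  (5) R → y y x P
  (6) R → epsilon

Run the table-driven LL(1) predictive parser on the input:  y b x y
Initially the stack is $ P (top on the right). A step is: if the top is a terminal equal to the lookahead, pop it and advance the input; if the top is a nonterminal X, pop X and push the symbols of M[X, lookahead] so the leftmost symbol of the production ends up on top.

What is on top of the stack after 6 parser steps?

     Stack        Input      Action
  1  $ P          y b x y $  expand P → S b x y
  2  $ y x b S    y b x y $  expand S → y R
  3  $ y x b R y  y b x y $  match y
  4  $ y x b R    b x y $    expand R → epsilon
  5  $ y x b      b x y $    match b
  6  $ y x        x y $      match x
Stack after step 6: $ y (top = y).

y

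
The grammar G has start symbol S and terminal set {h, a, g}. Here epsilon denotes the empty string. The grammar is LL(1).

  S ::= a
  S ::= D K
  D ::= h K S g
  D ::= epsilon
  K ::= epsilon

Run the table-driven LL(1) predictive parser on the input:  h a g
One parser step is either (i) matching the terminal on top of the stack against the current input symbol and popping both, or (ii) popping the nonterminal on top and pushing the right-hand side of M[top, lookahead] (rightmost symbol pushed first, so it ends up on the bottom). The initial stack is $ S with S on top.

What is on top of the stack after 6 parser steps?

g

step 1: stack=$ S  input=h a g $  — expand S ::= D K
step 2: stack=$ K D  input=h a g $  — expand D ::= h K S g
step 3: stack=$ K g S K h  input=h a g $  — match h
step 4: stack=$ K g S K  input=a g $  — expand K ::= epsilon
step 5: stack=$ K g S  input=a g $  — expand S ::= a
step 6: stack=$ K g a  input=a g $  — match a
Stack after step 6: $ K g (top = g).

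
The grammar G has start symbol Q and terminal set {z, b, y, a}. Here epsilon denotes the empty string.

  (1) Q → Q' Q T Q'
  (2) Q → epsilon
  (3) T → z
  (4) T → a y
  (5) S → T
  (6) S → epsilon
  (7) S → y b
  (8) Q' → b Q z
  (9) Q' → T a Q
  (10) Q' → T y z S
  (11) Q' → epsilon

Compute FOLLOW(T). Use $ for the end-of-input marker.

{$, a, b, y, z}

FIRST(T): from T→z we get {z}; from T→a y we get {a}. So FIRST(T) = {a, z}.
FIRST(S): from S→T we get {a, z}; from S→epsilon we get {epsilon}; from S→y b we get {y}. So FIRST(S) = {epsilon, a, y, z}.
FIRST(Q'): from Q'→b Q z we get {b}; from Q'→T a Q we get {a, z}; from Q'→T y z S we get {a, z}; from Q'→epsilon we get {epsilon}. So FIRST(Q') = {epsilon, a, b, z}.
FIRST(Q): from Q→Q' Q T Q' we get {a, b, z}; from Q→epsilon we get {epsilon}. So FIRST(Q) = {epsilon, a, b, z}.
FOLLOW(Q) includes $ since Q is the start symbol.
FOLLOW(Q): in Q→Q' Q T Q', Q is followed by T Q' with FIRST {a, z}; in Q'→b Q z, Q is followed by z with FIRST {z}; in Q'→T a Q, the suffix after Q is empty, so FOLLOW(Q) ⊇ FOLLOW(Q') = {$, a, b, z}. Thus FOLLOW(Q) = {$, a, b, z}.
FOLLOW(Q'): in Q→Q' Q T Q' (occurrence 1), Q' is followed by Q T Q' with FIRST {a, b, z}; in Q→Q' Q T Q' (occurrence 2), the suffix after Q' is empty, so FOLLOW(Q') ⊇ FOLLOW(Q) = {$, a, b, z}. Thus FOLLOW(Q') = {$, a, b, z}.
FOLLOW(S): in Q'→T y z S, the suffix after S is empty, so FOLLOW(S) ⊇ FOLLOW(Q') = {$, a, b, z}. Thus FOLLOW(S) = {$, a, b, z}.
FOLLOW(T): in Q→Q' Q T Q', T is followed by Q' with FIRST {epsilon, a, b, z}; in Q→Q' Q T Q', the suffix after T is nullable, so FOLLOW(T) ⊇ FOLLOW(Q) = {$, a, b, z}; in S→T, the suffix after T is empty, so FOLLOW(T) ⊇ FOLLOW(S) = {$, a, b, z}; in Q'→T a Q, T is followed by a Q with FIRST {a}; in Q'→T y z S, T is followed by y z S with FIRST {y}. Thus FOLLOW(T) = {$, a, b, y, z}.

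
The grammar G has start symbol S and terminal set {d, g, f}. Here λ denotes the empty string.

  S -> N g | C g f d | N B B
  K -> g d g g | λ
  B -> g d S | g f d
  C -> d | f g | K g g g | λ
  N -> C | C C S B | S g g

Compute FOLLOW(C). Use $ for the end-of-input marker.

{d, f, g}

FIRST(K) = {λ, g}
FIRST(B) = {g}
FIRST(C) = {λ, d, f, g}  (via K g g g)
FIRST(S) = {d, f, g}  (via N g, C g f d, N B B)
FIRST(N) = {λ, d, f, g}  (via C, C C S B, S g g)
FOLLOW(S) includes $ since S is the start symbol.
FOLLOW(K): in C->K g g g, K is followed by g g g with FIRST {g}. Thus FOLLOW(K) = {g}.
FOLLOW(N): in S->N g, N is followed by g with FIRST {g}; in S->N B B, N is followed by B B with FIRST {g}. Thus FOLLOW(N) = {g}.
FOLLOW(C): in S->C g f d, C is followed by g f d with FIRST {g}; in N->C, the suffix after C is empty, so FOLLOW(C) ⊇ FOLLOW(N) = {g}; in N->C C S B (occurrence 1), C is followed by C S B with FIRST {d, f, g}; in N->C C S B (occurrence 2), C is followed by S B with FIRST {d, f, g}. Thus FOLLOW(C) = {d, f, g}.
FOLLOW(S): in B->g d S, the suffix after S is empty, so FOLLOW(S) ⊇ FOLLOW(B) = {$, g}; in N->C C S B, S is followed by B with FIRST {g}; in N->S g g, S is followed by g g with FIRST {g}. Thus FOLLOW(S) = {$, g}.
FOLLOW(B): in S->N B B (occurrence 1), B is followed by B with FIRST {g}; in S->N B B (occurrence 2), the suffix after B is empty, so FOLLOW(B) ⊇ FOLLOW(S) = {$, g}; in N->C C S B, the suffix after B is empty, so FOLLOW(B) ⊇ FOLLOW(N) = {g}. Thus FOLLOW(B) = {$, g}.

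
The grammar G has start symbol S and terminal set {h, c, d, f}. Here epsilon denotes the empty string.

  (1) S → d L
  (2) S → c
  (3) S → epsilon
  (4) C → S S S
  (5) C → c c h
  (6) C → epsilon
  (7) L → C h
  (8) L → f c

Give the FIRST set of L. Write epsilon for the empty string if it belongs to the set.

FIRST(S): from S→d L we get {d}; from S→c we get {c}; from S→epsilon we get {epsilon}. So FIRST(S) = {epsilon, c, d}.
FIRST(C): from C→S S S we get {epsilon, c, d}; from C→c c h we get {c}; from C→epsilon we get {epsilon}. So FIRST(C) = {epsilon, c, d}.
FIRST(L): from L→C h we get {c, d, h}; from L→f c we get {f}. So FIRST(L) = {c, d, f, h}.

{c, d, f, h}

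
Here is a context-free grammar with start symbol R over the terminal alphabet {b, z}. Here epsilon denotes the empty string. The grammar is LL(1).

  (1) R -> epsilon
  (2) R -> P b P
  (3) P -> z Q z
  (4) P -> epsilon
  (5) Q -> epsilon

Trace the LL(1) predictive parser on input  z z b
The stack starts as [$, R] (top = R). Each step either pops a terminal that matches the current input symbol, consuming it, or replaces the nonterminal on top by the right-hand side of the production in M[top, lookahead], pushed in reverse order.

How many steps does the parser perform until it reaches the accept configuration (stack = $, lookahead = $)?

step 1: stack=$ R  input=z z b $  — expand R -> P b P
step 2: stack=$ P b P  input=z z b $  — expand P -> z Q z
step 3: stack=$ P b z Q z  input=z z b $  — match z
step 4: stack=$ P b z Q  input=z b $  — expand Q -> epsilon
step 5: stack=$ P b z  input=z b $  — match z
step 6: stack=$ P b  input=b $  — match b
step 7: stack=$ P  input=$  — expand P -> epsilon
Accept reached after 7 steps.

7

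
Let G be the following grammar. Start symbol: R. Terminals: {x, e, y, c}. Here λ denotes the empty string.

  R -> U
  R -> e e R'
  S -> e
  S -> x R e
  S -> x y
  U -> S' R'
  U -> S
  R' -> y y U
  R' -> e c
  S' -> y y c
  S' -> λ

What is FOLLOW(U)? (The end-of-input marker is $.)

{$, e}

FIRST(S) = {e, x}
FIRST(R') = {e, y}
FIRST(S') = {λ, y}
FIRST(U) = {e, x, y}  (via S' R', S)
FIRST(R) = {e, x, y}  (via U)
FOLLOW(R) includes $ since R is the start symbol.
FOLLOW(R): in S->x R e, R is followed by e with FIRST {e}. Thus FOLLOW(R) = {$, e}.
FOLLOW(S'): in U->S' R', S' is followed by R' with FIRST {e, y}. Thus FOLLOW(S') = {e, y}.
FOLLOW(S): in U->S, the suffix after S is empty, so FOLLOW(S) ⊇ FOLLOW(U) = {$, e}. Thus FOLLOW(S) = {$, e}.
FOLLOW(U): in R->U, the suffix after U is empty, so FOLLOW(U) ⊇ FOLLOW(R) = {$, e}; in R'->y y U, the suffix after U is empty, so FOLLOW(U) ⊇ FOLLOW(R') = {$, e}. Thus FOLLOW(U) = {$, e}.
FOLLOW(R'): in R->e e R', the suffix after R' is empty, so FOLLOW(R') ⊇ FOLLOW(R) = {$, e}; in U->S' R', the suffix after R' is empty, so FOLLOW(R') ⊇ FOLLOW(U) = {$, e}. Thus FOLLOW(R') = {$, e}.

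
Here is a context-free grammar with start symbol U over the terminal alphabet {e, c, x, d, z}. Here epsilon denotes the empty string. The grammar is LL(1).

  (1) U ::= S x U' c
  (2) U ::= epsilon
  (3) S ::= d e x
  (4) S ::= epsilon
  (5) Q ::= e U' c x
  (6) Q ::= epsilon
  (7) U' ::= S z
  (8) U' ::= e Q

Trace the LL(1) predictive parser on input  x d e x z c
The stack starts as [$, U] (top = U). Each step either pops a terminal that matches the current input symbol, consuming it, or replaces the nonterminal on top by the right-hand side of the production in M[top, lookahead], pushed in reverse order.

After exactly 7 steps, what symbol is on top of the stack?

step 1: stack=$ U  input=x d e x z c $  — expand U ::= S x U' c
step 2: stack=$ c U' x S  input=x d e x z c $  — expand S ::= epsilon
step 3: stack=$ c U' x  input=x d e x z c $  — match x
step 4: stack=$ c U'  input=d e x z c $  — expand U' ::= S z
step 5: stack=$ c z S  input=d e x z c $  — expand S ::= d e x
step 6: stack=$ c z x e d  input=d e x z c $  — match d
step 7: stack=$ c z x e  input=e x z c $  — match e
Stack after step 7: $ c z x (top = x).

x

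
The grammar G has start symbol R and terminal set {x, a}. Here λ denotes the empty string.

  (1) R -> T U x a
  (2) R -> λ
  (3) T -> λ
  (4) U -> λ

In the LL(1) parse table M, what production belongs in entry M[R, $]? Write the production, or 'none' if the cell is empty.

R -> λ

FIRST(T): from T->λ we get {λ}. So FIRST(T) = {λ}.
FIRST(U): from U->λ we get {λ}. So FIRST(U) = {λ}.
FIRST(R): from R->T U x a we get {x}; from R->λ we get {λ}. So FIRST(R) = {λ, x}.
FOLLOW(R) includes $ since R is the start symbol.
FOLLOW(R): R appears on no right-hand side. Thus FOLLOW(R) = {$}.
For R -> T U x a: FIRST(T U x a) = {x}, so it goes in M[R, t] for t ∈ {x}.
For R -> λ: FIRST(λ) = {λ}, so it goes in M[R, t] for t ∈ {}; since λ ∈ FIRST, also for every t ∈ FOLLOW(R) = {$}.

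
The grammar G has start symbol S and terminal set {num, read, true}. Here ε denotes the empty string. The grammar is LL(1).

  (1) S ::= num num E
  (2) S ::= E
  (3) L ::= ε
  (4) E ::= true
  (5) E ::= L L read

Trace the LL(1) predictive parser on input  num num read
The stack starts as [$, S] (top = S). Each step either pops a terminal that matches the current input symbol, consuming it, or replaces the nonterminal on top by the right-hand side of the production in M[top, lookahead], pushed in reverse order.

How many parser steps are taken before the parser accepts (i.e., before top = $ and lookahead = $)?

     Stack        Input           Action
  1  $ S          num num read $  expand S ::= num num E
  2  $ E num num  num num read $  match num
  3  $ E num      num read $      match num
  4  $ E          read $          expand E ::= L L read
  5  $ read L L   read $          expand L ::= ε
  6  $ read L     read $          expand L ::= ε
  7  $ read       read $          match read
Accept reached after 7 steps.

7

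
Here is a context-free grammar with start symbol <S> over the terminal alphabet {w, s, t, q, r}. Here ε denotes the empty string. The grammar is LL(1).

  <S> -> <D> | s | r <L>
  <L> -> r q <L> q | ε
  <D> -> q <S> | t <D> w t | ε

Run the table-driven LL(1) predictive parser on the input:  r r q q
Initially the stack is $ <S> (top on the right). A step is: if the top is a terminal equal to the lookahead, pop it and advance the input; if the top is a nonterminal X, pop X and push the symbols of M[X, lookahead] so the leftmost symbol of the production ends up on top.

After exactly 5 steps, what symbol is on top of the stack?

     Stack        Input      Action
  1  $ <S>        r r q q $  expand <S> -> r <L>
  2  $ <L> r      r r q q $  match r
  3  $ <L>        r q q $    expand <L> -> r q <L> q
  4  $ q <L> q r  r q q $    match r
  5  $ q <L> q    q q $      match q
Stack after step 5: $ q <L> (top = <L>).

<L>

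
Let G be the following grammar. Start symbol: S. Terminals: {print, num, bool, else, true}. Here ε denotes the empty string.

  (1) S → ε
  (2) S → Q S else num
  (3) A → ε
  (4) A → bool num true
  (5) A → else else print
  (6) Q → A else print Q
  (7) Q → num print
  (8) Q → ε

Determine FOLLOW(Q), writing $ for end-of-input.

{bool, else, num}

FIRST(A) = {ε, bool, else}
FIRST(Q) = {ε, bool, else, num}  (via A else print Q)
FIRST(S) = {ε, bool, else, num}  (via Q S else num)
FOLLOW(S) includes $ since S is the start symbol.
FOLLOW(S): in S→Q S else num, S is followed by else num with FIRST {else}. Thus FOLLOW(S) = {$, else}.
FOLLOW(A): in Q→A else print Q, A is followed by else print Q with FIRST {else}. Thus FOLLOW(A) = {else}.
FOLLOW(Q): in S→Q S else num, Q is followed by S else num with FIRST {bool, else, num}; in Q→A else print Q, the suffix after Q is empty (adds nothing new). Thus FOLLOW(Q) = {bool, else, num}.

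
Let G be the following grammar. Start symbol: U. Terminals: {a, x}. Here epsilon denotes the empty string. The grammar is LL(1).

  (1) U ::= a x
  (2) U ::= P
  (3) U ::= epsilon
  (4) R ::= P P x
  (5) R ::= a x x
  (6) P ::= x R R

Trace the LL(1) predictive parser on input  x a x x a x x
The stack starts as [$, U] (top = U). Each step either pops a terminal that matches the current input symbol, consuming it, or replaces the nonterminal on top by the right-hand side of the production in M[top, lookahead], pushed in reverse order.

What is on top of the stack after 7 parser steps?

     Stack      Input            Action
  1  $ U        x a x x a x x $  expand U ::= P
  2  $ P        x a x x a x x $  expand P ::= x R R
  3  $ R R x    x a x x a x x $  match x
  4  $ R R      a x x a x x $    expand R ::= a x x
  5  $ R x x a  a x x a x x $    match a
  6  $ R x x    x x a x x $      match x
  7  $ R x      x a x x $        match x
Stack after step 7: $ R (top = R).

R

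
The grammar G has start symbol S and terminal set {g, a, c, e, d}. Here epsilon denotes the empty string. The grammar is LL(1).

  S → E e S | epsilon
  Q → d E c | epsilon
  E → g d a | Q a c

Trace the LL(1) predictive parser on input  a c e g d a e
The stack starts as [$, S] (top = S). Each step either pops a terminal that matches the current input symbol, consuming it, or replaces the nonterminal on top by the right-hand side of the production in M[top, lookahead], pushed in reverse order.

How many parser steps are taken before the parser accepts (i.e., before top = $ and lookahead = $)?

13

step 1: stack=$ S  input=a c e g d a e $  — expand S → E e S
step 2: stack=$ S e E  input=a c e g d a e $  — expand E → Q a c
step 3: stack=$ S e c a Q  input=a c e g d a e $  — expand Q → epsilon
step 4: stack=$ S e c a  input=a c e g d a e $  — match a
step 5: stack=$ S e c  input=c e g d a e $  — match c
step 6: stack=$ S e  input=e g d a e $  — match e
step 7: stack=$ S  input=g d a e $  — expand S → E e S
step 8: stack=$ S e E  input=g d a e $  — expand E → g d a
step 9: stack=$ S e a d g  input=g d a e $  — match g
step 10: stack=$ S e a d  input=d a e $  — match d
step 11: stack=$ S e a  input=a e $  — match a
step 12: stack=$ S e  input=e $  — match e
step 13: stack=$ S  input=$  — expand S → epsilon
Accept reached after 13 steps.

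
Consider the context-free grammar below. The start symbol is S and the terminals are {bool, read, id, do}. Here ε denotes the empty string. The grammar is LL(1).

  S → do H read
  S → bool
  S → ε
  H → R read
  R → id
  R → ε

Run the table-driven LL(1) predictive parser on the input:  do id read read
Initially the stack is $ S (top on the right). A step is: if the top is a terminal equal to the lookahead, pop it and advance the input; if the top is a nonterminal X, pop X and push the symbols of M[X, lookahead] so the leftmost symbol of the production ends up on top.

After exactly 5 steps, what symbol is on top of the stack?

read

step 1: stack=$ S  input=do id read read $  — expand S → do H read
step 2: stack=$ read H do  input=do id read read $  — match do
step 3: stack=$ read H  input=id read read $  — expand H → R read
step 4: stack=$ read read R  input=id read read $  — expand R → id
step 5: stack=$ read read id  input=id read read $  — match id
Stack after step 5: $ read read (top = read).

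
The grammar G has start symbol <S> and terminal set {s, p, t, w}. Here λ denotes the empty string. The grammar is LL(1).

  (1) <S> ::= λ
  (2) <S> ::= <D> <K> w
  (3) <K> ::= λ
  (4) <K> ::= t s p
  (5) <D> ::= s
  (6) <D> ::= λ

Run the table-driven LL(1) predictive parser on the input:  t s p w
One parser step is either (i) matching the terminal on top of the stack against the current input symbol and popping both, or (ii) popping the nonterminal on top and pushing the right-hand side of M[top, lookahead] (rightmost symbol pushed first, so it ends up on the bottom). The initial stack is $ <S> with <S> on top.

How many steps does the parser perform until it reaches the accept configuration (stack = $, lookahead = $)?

7

     Stack        Input      Action
  1  $ <S>        t s p w $  expand <S> ::= <D> <K> w
  2  $ w <K> <D>  t s p w $  expand <D> ::= λ
  3  $ w <K>      t s p w $  expand <K> ::= t s p
  4  $ w p s t    t s p w $  match t
  5  $ w p s      s p w $    match s
  6  $ w p        p w $      match p
  7  $ w          w $        match w
Accept reached after 7 steps.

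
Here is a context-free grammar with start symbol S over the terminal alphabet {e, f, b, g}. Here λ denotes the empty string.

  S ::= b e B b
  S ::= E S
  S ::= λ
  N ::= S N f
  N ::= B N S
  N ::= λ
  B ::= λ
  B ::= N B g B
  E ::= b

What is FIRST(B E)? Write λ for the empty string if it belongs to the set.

{b, f, g}

FIRST(E) = {b}
FIRST(S) = {λ, b}  (via E S)
FIRST(N) = {λ, b, f, g}  (via S N f, B N S)
FIRST(B) = {λ, b, f, g}  (via N B g B)
FIRST(B E): take FIRST of each symbol in turn, carrying on past any symbol whose FIRST contains λ; result {b, f, g}.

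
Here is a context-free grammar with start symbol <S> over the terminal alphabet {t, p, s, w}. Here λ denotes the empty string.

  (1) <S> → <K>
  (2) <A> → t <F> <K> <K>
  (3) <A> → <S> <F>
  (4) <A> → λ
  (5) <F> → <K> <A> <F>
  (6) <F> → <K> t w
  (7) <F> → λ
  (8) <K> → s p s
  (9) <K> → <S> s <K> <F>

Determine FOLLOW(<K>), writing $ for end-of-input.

FIRST(<S>): from <S>→<K> we get {s}. So FIRST(<S>) = {s}.
FIRST(<A>): from <A>→t <F> <K> <K> we get {t}; from <A>→<S> <F> we get {s}; from <A>→λ we get {λ}. So FIRST(<A>) = {λ, s, t}.
FIRST(<K>): from <K>→s p s we get {s}; from <K>→<S> s <K> <F> we get {s}. So FIRST(<K>) = {s}.
FIRST(<F>): from <F>→<K> <A> <F> we get {s}; from <F>→<K> t w we get {s}; from <F>→λ we get {λ}. So FIRST(<F>) = {λ, s}.
FOLLOW(<S>) includes $ since <S> is the start symbol.
FOLLOW(<S>): in <A>→<S> <F>, <S> is followed by <F> with FIRST {λ, s}; in <A>→<S> <F>, the suffix after <S> is nullable, so FOLLOW(<S>) ⊇ FOLLOW(<A>) = {$, s, t}; in <K>→<S> s <K> <F>, <S> is followed by s <K> <F> with FIRST {s}. Thus FOLLOW(<S>) = {$, s, t}.
FOLLOW(<A>): in <F>→<K> <A> <F>, <A> is followed by <F> with FIRST {λ, s}; in <F>→<K> <A> <F>, the suffix after <A> is nullable, so FOLLOW(<A>) ⊇ FOLLOW(<F>) = {$, s, t}. Thus FOLLOW(<A>) = {$, s, t}.
FOLLOW(<F>): in <A>→t <F> <K> <K>, <F> is followed by <K> <K> with FIRST {s}; in <A>→<S> <F>, the suffix after <F> is empty, so FOLLOW(<F>) ⊇ FOLLOW(<A>) = {$, s, t}; in <F>→<K> <A> <F>, the suffix after <F> is empty (adds nothing new); in <K>→<S> s <K> <F>, the suffix after <F> is empty, so FOLLOW(<F>) ⊇ FOLLOW(<K>) = {$, s, t}. Thus FOLLOW(<F>) = {$, s, t}.
FOLLOW(<K>): in <S>→<K>, the suffix after <K> is empty, so FOLLOW(<K>) ⊇ FOLLOW(<S>) = {$, s, t}; in <A>→t <F> <K> <K> (occurrence 1), <K> is followed by <K> with FIRST {s}; in <A>→t <F> <K> <K> (occurrence 2), the suffix after <K> is empty, so FOLLOW(<K>) ⊇ FOLLOW(<A>) = {$, s, t}; in <F>→<K> <A> <F>, <K> is followed by <A> <F> with FIRST {λ, s, t}; in <F>→<K> <A> <F>, the suffix after <K> is nullable, so FOLLOW(<K>) ⊇ FOLLOW(<F>) = {$, s, t}; in <F>→<K> t w, <K> is followed by t w with FIRST {t}; in <K>→<S> s <K> <F>, <K> is followed by <F> with FIRST {λ, s}; in <K>→<S> s <K> <F>, the suffix after <K> is nullable (adds nothing new). Thus FOLLOW(<K>) = {$, s, t}.

{$, s, t}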